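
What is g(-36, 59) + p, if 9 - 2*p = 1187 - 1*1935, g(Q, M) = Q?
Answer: 685/2 ≈ 342.50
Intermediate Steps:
p = 757/2 (p = 9/2 - (1187 - 1*1935)/2 = 9/2 - (1187 - 1935)/2 = 9/2 - ½*(-748) = 9/2 + 374 = 757/2 ≈ 378.50)
g(-36, 59) + p = -36 + 757/2 = 685/2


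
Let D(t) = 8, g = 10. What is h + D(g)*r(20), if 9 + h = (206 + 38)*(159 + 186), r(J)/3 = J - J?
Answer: 84171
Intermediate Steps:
r(J) = 0 (r(J) = 3*(J - J) = 3*0 = 0)
h = 84171 (h = -9 + (206 + 38)*(159 + 186) = -9 + 244*345 = -9 + 84180 = 84171)
h + D(g)*r(20) = 84171 + 8*0 = 84171 + 0 = 84171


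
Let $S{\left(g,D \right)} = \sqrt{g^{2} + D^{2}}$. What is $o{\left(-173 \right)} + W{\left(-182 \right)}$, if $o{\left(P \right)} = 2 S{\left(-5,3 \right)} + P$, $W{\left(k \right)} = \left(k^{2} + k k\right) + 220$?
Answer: $66295 + 2 \sqrt{34} \approx 66307.0$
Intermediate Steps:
$W{\left(k \right)} = 220 + 2 k^{2}$ ($W{\left(k \right)} = \left(k^{2} + k^{2}\right) + 220 = 2 k^{2} + 220 = 220 + 2 k^{2}$)
$S{\left(g,D \right)} = \sqrt{D^{2} + g^{2}}$
$o{\left(P \right)} = P + 2 \sqrt{34}$ ($o{\left(P \right)} = 2 \sqrt{3^{2} + \left(-5\right)^{2}} + P = 2 \sqrt{9 + 25} + P = 2 \sqrt{34} + P = P + 2 \sqrt{34}$)
$o{\left(-173 \right)} + W{\left(-182 \right)} = \left(-173 + 2 \sqrt{34}\right) + \left(220 + 2 \left(-182\right)^{2}\right) = \left(-173 + 2 \sqrt{34}\right) + \left(220 + 2 \cdot 33124\right) = \left(-173 + 2 \sqrt{34}\right) + \left(220 + 66248\right) = \left(-173 + 2 \sqrt{34}\right) + 66468 = 66295 + 2 \sqrt{34}$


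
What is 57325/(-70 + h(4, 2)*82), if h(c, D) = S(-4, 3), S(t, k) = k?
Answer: 57325/176 ≈ 325.71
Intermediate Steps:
h(c, D) = 3
57325/(-70 + h(4, 2)*82) = 57325/(-70 + 3*82) = 57325/(-70 + 246) = 57325/176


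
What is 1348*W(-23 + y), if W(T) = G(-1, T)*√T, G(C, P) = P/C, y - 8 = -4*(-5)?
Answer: -6740*√5 ≈ -15071.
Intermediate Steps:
y = 28 (y = 8 - 4*(-5) = 8 + 20 = 28)
W(T) = -T^(3/2) (W(T) = (T/(-1))*√T = (T*(-1))*√T = (-T)*√T = -T^(3/2))
1348*W(-23 + y) = 1348*(-(-23 + 28)^(3/2)) = 1348*(-5^(3/2)) = 1348*(-5*√5) = -6740*√5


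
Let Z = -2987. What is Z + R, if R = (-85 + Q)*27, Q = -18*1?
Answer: -5768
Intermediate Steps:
Q = -18
R = -2781 (R = (-85 - 18)*27 = -103*27 = -2781)
Z + R = -2987 - 2781 = -5768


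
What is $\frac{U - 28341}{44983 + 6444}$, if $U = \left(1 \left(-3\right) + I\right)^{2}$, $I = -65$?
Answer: $- \frac{23717}{51427} \approx -0.46118$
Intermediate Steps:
$U = 4624$ ($U = \left(1 \left(-3\right) - 65\right)^{2} = \left(-3 - 65\right)^{2} = \left(-68\right)^{2} = 4624$)
$\frac{U - 28341}{44983 + 6444} = \frac{4624 - 28341}{44983 + 6444} = - \frac{23717}{51427}$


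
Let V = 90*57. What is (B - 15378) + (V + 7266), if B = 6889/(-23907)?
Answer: -71297563/23907 ≈ -2982.3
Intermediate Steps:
V = 5130
B = -6889/23907 (B = 6889*(-1/23907) = -6889/23907 ≈ -0.28816)
(B - 15378) + (V + 7266) = (-6889/23907 - 15378) + (5130 + 7266) = -367648735/23907 + 12396 = -71297563/23907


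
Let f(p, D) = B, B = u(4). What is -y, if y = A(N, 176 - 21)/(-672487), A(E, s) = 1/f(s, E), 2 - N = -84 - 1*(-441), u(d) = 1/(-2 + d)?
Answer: 2/672487 ≈ 2.9740e-6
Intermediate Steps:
B = ½ (B = 1/(-2 + 4) = 1/2 = ½ ≈ 0.50000)
f(p, D) = ½
N = -355 (N = 2 - (-84 - 1*(-441)) = 2 - (-84 + 441) = 2 - 1*357 = 2 - 357 = -355)
A(E, s) = 2 (A(E, s) = 1/(½) = 2)
y = -2/672487 (y = 2/(-672487) = 2*(-1/672487) = -2/672487 ≈ -2.9740e-6)
-y = -1*(-2/672487) = 2/672487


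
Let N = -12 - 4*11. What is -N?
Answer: 56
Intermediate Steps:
N = -56 (N = -12 - 44 = -56)
-N = -1*(-56) = 56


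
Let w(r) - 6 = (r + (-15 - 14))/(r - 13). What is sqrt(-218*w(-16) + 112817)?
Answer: sqrt(93494579)/29 ≈ 333.42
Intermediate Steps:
w(r) = 6 + (-29 + r)/(-13 + r) (w(r) = 6 + (r + (-15 - 14))/(r - 13) = 6 + (r - 29)/(-13 + r) = 6 + (-29 + r)/(-13 + r))
sqrt(-218*w(-16) + 112817) = sqrt(-218*(-107 + 7*(-16))/(-13 - 16) + 112817) = sqrt(-218*(-107 - 112)/(-29) + 112817) = sqrt(-(-218)*(-219)/29 + 112817) = sqrt(-218*219/29 + 112817) = sqrt(-47742/29 + 112817) = sqrt(3223951/29) = sqrt(93494579)/29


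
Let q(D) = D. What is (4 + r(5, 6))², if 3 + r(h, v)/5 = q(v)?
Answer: 361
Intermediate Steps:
r(h, v) = -15 + 5*v
(4 + r(5, 6))² = (4 + (-15 + 5*6))² = (4 + (-15 + 30))² = (4 + 15)² = 19² = 361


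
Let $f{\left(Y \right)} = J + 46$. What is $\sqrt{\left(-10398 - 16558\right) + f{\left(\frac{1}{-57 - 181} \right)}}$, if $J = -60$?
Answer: $i \sqrt{26970} \approx 164.23 i$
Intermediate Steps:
$f{\left(Y \right)} = -14$ ($f{\left(Y \right)} = -60 + 46 = -14$)
$\sqrt{\left(-10398 - 16558\right) + f{\left(\frac{1}{-57 - 181} \right)}} = \sqrt{\left(-10398 - 16558\right) - 14} = \sqrt{-26956 - 14} = \sqrt{-26970} = i \sqrt{26970}$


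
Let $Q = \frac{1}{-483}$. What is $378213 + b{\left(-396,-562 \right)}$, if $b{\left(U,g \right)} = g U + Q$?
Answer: $\frac{290169494}{483} \approx 6.0077 \cdot 10^{5}$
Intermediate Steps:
$Q = - \frac{1}{483} \approx -0.0020704$
$b{\left(U,g \right)} = - \frac{1}{483} + U g$ ($b{\left(U,g \right)} = g U - \frac{1}{483} = U g - \frac{1}{483} = - \frac{1}{483} + U g$)
$378213 + b{\left(-396,-562 \right)} = 378213 - - \frac{107492615}{483} = 378213 + \left(- \frac{1}{483} + 222552\right) = 378213 + \frac{107492615}{483} = \frac{290169494}{483}$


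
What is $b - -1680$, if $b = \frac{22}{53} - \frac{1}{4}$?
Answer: $\frac{356195}{212} \approx 1680.2$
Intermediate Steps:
$b = \frac{35}{212}$ ($b = 22 \cdot \frac{1}{53} - \frac{1}{4} = \frac{22}{53} - \frac{1}{4} = \frac{35}{212} \approx 0.16509$)
$b - -1680 = \frac{35}{212} - -1680 = \frac{35}{212} + 1680 = \frac{356195}{212}$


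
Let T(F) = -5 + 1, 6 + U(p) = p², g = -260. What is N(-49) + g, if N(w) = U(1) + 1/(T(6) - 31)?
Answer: -9276/35 ≈ -265.03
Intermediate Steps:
U(p) = -6 + p²
T(F) = -4
N(w) = -176/35 (N(w) = (-6 + 1²) + 1/(-4 - 31) = (-6 + 1) + 1/(-35) = -5 - 1/35 = -176/35)
N(-49) + g = -176/35 - 260 = -9276/35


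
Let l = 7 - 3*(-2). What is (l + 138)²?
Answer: 22801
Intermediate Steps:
l = 13 (l = 7 + 6 = 13)
(l + 138)² = (13 + 138)² = 151² = 22801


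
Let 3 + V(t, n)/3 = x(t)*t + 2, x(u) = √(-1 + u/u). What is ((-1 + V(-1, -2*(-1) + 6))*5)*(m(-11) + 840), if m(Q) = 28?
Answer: -17360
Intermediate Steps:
x(u) = 0 (x(u) = √(-1 + 1) = √0 = 0)
V(t, n) = -3 (V(t, n) = -9 + 3*(0*t + 2) = -9 + 3*(0 + 2) = -9 + 3*2 = -9 + 6 = -3)
((-1 + V(-1, -2*(-1) + 6))*5)*(m(-11) + 840) = ((-1 - 3)*5)*(28 + 840) = -4*5*868 = -20*868 = -17360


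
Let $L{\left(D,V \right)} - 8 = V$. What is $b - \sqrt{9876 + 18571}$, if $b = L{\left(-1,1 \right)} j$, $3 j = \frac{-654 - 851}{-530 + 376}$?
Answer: $\frac{645}{22} - \sqrt{28447} \approx -139.34$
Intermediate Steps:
$L{\left(D,V \right)} = 8 + V$
$j = \frac{215}{66}$ ($j = \frac{\left(-654 - 851\right) \frac{1}{-530 + 376}}{3} = \frac{\left(-1505\right) \frac{1}{-154}}{3} = \frac{\left(-1505\right) \left(- \frac{1}{154}\right)}{3} = \frac{1}{3} \cdot \frac{215}{22} = \frac{215}{66} \approx 3.2576$)
$b = \frac{645}{22}$ ($b = \left(8 + 1\right) \frac{215}{66} = 9 \cdot \frac{215}{66} = \frac{645}{22} \approx 29.318$)
$b - \sqrt{9876 + 18571} = \frac{645}{22} - \sqrt{9876 + 18571} = \frac{645}{22} - \sqrt{28447}$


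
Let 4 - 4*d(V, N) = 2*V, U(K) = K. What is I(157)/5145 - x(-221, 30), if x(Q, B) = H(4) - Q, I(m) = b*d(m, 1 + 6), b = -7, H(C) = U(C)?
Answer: -66119/294 ≈ -224.89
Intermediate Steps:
H(C) = C
d(V, N) = 1 - V/2
I(m) = -7 + 7*m/2 (I(m) = -7*(1 - m/2) = -7 + 7*m/2)
x(Q, B) = 4 - Q
I(157)/5145 - x(-221, 30) = (-7 + (7/2)*157)/5145 - (4 - 1*(-221)) = (-7 + 1099/2)*(1/5145) - (4 + 221) = (1085/2)*(1/5145) - 1*225 = 31/294 - 225 = -66119/294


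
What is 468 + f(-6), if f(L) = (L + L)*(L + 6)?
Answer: 468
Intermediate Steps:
f(L) = 2*L*(6 + L) (f(L) = (2*L)*(6 + L) = 2*L*(6 + L))
468 + f(-6) = 468 + 2*(-6)*(6 - 6) = 468 + 2*(-6)*0 = 468 + 0 = 468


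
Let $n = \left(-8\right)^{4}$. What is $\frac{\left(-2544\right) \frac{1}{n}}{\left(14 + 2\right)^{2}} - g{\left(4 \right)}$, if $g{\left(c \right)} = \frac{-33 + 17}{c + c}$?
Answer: $\frac{130913}{65536} \approx 1.9976$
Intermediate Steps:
$n = 4096$
$g{\left(c \right)} = - \frac{8}{c}$ ($g{\left(c \right)} = - \frac{16}{2 c} = - 16 \frac{1}{2 c} = - \frac{8}{c}$)
$\frac{\left(-2544\right) \frac{1}{n}}{\left(14 + 2\right)^{2}} - g{\left(4 \right)} = \frac{\left(-2544\right) \frac{1}{4096}}{\left(14 + 2\right)^{2}} - - \frac{8}{4} = \frac{\left(-2544\right) \frac{1}{4096}}{16^{2}} - \left(-8\right) \frac{1}{4} = - \frac{159}{256 \cdot 256} - -2 = \left(- \frac{159}{256}\right) \frac{1}{256} + 2 = - \frac{159}{65536} + 2 = \frac{130913}{65536}$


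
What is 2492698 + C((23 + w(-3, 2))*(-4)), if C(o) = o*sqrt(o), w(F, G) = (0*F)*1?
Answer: 2492698 - 184*I*sqrt(23) ≈ 2.4927e+6 - 882.43*I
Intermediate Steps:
w(F, G) = 0 (w(F, G) = 0*1 = 0)
C(o) = o**(3/2)
2492698 + C((23 + w(-3, 2))*(-4)) = 2492698 + ((23 + 0)*(-4))**(3/2) = 2492698 + (23*(-4))**(3/2) = 2492698 + (-92)**(3/2) = 2492698 - 184*I*sqrt(23)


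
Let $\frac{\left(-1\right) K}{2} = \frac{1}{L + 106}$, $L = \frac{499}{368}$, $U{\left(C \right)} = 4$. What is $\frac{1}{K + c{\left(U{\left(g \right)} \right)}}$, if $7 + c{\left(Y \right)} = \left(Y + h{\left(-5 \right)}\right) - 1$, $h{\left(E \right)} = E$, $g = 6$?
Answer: $- \frac{39507}{356299} \approx -0.11088$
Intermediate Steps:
$L = \frac{499}{368}$ ($L = 499 \cdot \frac{1}{368} = \frac{499}{368} \approx 1.356$)
$c{\left(Y \right)} = -13 + Y$ ($c{\left(Y \right)} = -7 + \left(\left(Y - 5\right) - 1\right) = -7 + \left(\left(-5 + Y\right) - 1\right) = -7 + \left(-6 + Y\right) = -13 + Y$)
$K = - \frac{736}{39507}$ ($K = - \frac{2}{\frac{499}{368} + 106} = - \frac{2}{\frac{39507}{368}} = \left(-2\right) \frac{368}{39507} = - \frac{736}{39507} \approx -0.01863$)
$\frac{1}{K + c{\left(U{\left(g \right)} \right)}} = \frac{1}{- \frac{736}{39507} + \left(-13 + 4\right)} = \frac{1}{- \frac{736}{39507} - 9} = \frac{1}{- \frac{356299}{39507}} = - \frac{39507}{356299}$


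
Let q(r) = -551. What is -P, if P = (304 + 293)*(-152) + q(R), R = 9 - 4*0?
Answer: 91295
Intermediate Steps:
R = 9 (R = 9 + 0 = 9)
P = -91295 (P = (304 + 293)*(-152) - 551 = 597*(-152) - 551 = -90744 - 551 = -91295)
-P = -1*(-91295) = 91295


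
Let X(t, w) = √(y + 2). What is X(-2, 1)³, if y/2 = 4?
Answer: 10*√10 ≈ 31.623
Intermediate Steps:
y = 8 (y = 2*4 = 8)
X(t, w) = √10 (X(t, w) = √(8 + 2) = √10)
X(-2, 1)³ = (√10)³ = 10*√10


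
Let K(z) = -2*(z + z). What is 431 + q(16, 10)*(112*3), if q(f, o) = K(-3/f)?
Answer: 683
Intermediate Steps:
K(z) = -4*z
q(f, o) = 12/f (q(f, o) = -(-12)/f = 12/f)
431 + q(16, 10)*(112*3) = 431 + (12/16)*(112*3) = 431 + (12*(1/16))*336 = 431 + (¾)*336 = 431 + 252 = 683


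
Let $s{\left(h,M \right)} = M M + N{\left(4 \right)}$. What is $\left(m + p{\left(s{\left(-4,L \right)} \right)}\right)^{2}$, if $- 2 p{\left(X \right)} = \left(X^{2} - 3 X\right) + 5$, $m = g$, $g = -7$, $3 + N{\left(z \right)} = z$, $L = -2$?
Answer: $\frac{841}{4} \approx 210.25$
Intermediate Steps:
$N{\left(z \right)} = -3 + z$
$s{\left(h,M \right)} = 1 + M^{2}$ ($s{\left(h,M \right)} = M M + \left(-3 + 4\right) = M^{2} + 1 = 1 + M^{2}$)
$m = -7$
$p{\left(X \right)} = - \frac{5}{2} - \frac{X^{2}}{2} + \frac{3 X}{2}$ ($p{\left(X \right)} = - \frac{\left(X^{2} - 3 X\right) + 5}{2} = - \frac{5 + X^{2} - 3 X}{2} = - \frac{5}{2} - \frac{X^{2}}{2} + \frac{3 X}{2}$)
$\left(m + p{\left(s{\left(-4,L \right)} \right)}\right)^{2} = \left(-7 - \left(\frac{5}{2} + \frac{\left(1 + \left(-2\right)^{2}\right)^{2}}{2} - \frac{3 \left(1 + \left(-2\right)^{2}\right)}{2}\right)\right)^{2} = \left(-7 - \left(\frac{5}{2} + \frac{\left(1 + 4\right)^{2}}{2} - \frac{3 \left(1 + 4\right)}{2}\right)\right)^{2} = \left(-7 - \left(-5 + \frac{25}{2}\right)\right)^{2} = \left(-7 - \frac{15}{2}\right)^{2} = \left(- \frac{29}{2}\right)^{2} = \frac{841}{4}$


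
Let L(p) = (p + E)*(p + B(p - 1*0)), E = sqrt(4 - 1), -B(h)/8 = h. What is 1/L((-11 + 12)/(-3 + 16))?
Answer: 169/3542 - 2197*sqrt(3)/3542 ≈ -1.0266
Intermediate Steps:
B(h) = -8*h
E = sqrt(3) ≈ 1.7320
L(p) = -7*p*(p + sqrt(3)) (L(p) = (p + sqrt(3))*(p - 8*(p - 1*0)) = (p + sqrt(3))*(p - 8*(p + 0)) = (p + sqrt(3))*(p - 8*p) = (p + sqrt(3))*(-7*p) = -7*p*(p + sqrt(3)))
1/L((-11 + 12)/(-3 + 16)) = 1/(7*((-11 + 12)/(-3 + 16))*(-(-11 + 12)/(-3 + 16) - sqrt(3))) = 1/(7*(1/13)*(-1/13 - sqrt(3))) = 1/(-7/169 - 7*sqrt(3)/13)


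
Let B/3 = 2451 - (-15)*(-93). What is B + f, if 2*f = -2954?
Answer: 1691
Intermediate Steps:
f = -1477 (f = (½)*(-2954) = -1477)
B = 3168 (B = 3*(2451 - (-15)*(-93)) = 3*(2451 - 1*1395) = 3*(2451 - 1395) = 3*1056 = 3168)
B + f = 3168 - 1477 = 1691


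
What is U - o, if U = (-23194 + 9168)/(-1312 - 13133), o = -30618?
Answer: 442291036/14445 ≈ 30619.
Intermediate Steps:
U = 14026/14445 (U = -14026/(-14445) = -14026*(-1/14445) = 14026/14445 ≈ 0.97099)
U - o = 14026/14445 - 1*(-30618) = 14026/14445 + 30618 = 442291036/14445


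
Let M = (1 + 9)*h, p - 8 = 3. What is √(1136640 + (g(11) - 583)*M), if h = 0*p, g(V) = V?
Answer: 32*√1110 ≈ 1066.1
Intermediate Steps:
p = 11 (p = 8 + 3 = 11)
h = 0 (h = 0*11 = 0)
M = 0 (M = (1 + 9)*0 = 10*0 = 0)
√(1136640 + (g(11) - 583)*M) = √(1136640 + (11 - 583)*0) = √(1136640 - 572*0) = √(1136640 + 0) = √1136640 = 32*√1110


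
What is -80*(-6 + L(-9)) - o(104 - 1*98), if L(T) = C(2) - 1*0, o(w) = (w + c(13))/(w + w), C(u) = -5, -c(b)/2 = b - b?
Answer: 1759/2 ≈ 879.50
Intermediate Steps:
c(b) = 0 (c(b) = -2*(b - b) = -2*0 = 0)
o(w) = ½ (o(w) = (w + 0)/(w + w) = w/((2*w)) = w*(1/(2*w)) = ½)
L(T) = -5 (L(T) = -5 - 1*0 = -5 + 0 = -5)
-80*(-6 + L(-9)) - o(104 - 1*98) = -80*(-6 - 5) - 1*½ = -80*(-11) - ½ = 880 - ½ = 1759/2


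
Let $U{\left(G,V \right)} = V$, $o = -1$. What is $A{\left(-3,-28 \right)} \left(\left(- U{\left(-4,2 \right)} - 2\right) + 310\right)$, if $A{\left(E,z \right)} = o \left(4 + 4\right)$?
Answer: $-2448$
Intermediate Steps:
$A{\left(E,z \right)} = -8$ ($A{\left(E,z \right)} = - (4 + 4) = \left(-1\right) 8 = -8$)
$A{\left(-3,-28 \right)} \left(\left(- U{\left(-4,2 \right)} - 2\right) + 310\right) = - 8 \left(\left(\left(-1\right) 2 - 2\right) + 310\right) = - 8 \left(\left(-2 - 2\right) + 310\right) = - 8 \left(-4 + 310\right) = \left(-8\right) 306 = -2448$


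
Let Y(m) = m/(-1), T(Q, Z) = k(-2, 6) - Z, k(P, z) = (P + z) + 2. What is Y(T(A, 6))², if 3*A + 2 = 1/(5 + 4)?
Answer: 0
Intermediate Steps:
k(P, z) = 2 + P + z
A = -17/27 (A = -⅔ + 1/(3*(5 + 4)) = -⅔ + (⅓)/9 = -⅔ + (⅓)*(⅑) = -⅔ + 1/27 = -17/27 ≈ -0.62963)
T(Q, Z) = 6 - Z (T(Q, Z) = (2 - 2 + 6) - Z = 6 - Z)
Y(m) = -m (Y(m) = m*(-1) = -m)
Y(T(A, 6))² = (-(6 - 1*6))² = (-(6 - 6))² = (-1*0)² = 0² = 0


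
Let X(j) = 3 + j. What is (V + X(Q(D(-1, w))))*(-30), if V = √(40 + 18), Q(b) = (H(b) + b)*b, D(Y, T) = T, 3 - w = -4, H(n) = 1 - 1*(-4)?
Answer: -2610 - 30*√58 ≈ -2838.5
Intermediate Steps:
H(n) = 5 (H(n) = 1 + 4 = 5)
w = 7 (w = 3 - 1*(-4) = 3 + 4 = 7)
Q(b) = b*(5 + b) (Q(b) = (5 + b)*b = b*(5 + b))
V = √58 ≈ 7.6158
(V + X(Q(D(-1, w))))*(-30) = (√58 + (3 + 7*(5 + 7)))*(-30) = (√58 + (3 + 7*12))*(-30) = (√58 + (3 + 84))*(-30) = (√58 + 87)*(-30) = (87 + √58)*(-30) = -2610 - 30*√58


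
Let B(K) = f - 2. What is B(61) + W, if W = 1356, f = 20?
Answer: 1374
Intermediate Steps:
B(K) = 18 (B(K) = 20 - 2 = 18)
B(61) + W = 18 + 1356 = 1374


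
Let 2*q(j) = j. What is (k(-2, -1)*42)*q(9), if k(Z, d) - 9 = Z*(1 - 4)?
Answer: 2835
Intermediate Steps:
k(Z, d) = 9 - 3*Z (k(Z, d) = 9 + Z*(1 - 4) = 9 + Z*(-3) = 9 - 3*Z)
q(j) = j/2
(k(-2, -1)*42)*q(9) = ((9 - 3*(-2))*42)*((½)*9) = ((9 + 6)*42)*(9/2) = (15*42)*(9/2) = 630*(9/2) = 2835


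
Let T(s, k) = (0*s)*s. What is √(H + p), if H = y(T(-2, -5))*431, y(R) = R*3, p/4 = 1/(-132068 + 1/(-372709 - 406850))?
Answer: 2*I*√80259339384216267/102954798013 ≈ 0.0055034*I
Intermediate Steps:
T(s, k) = 0 (T(s, k) = 0*s = 0)
p = -3118236/102954798013 (p = 4/(-132068 + 1/(-372709 - 406850)) = 4/(-132068 + 1/(-779559)) = 4/(-132068 - 1/779559) = 4/(-102954798013/779559) = 4*(-779559/102954798013) = -3118236/102954798013 ≈ -3.0287e-5)
y(R) = 3*R
H = 0 (H = (3*0)*431 = 0*431 = 0)
√(H + p) = √(0 - 3118236/102954798013) = √(-3118236/102954798013) = 2*I*√80259339384216267/102954798013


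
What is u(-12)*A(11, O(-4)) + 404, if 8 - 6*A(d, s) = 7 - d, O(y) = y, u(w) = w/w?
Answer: 406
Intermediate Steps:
u(w) = 1
A(d, s) = ⅙ + d/6 (A(d, s) = 4/3 - (7 - d)/6 = 4/3 + (-7/6 + d/6) = ⅙ + d/6)
u(-12)*A(11, O(-4)) + 404 = 1*(⅙ + (⅙)*11) + 404 = 1*(⅙ + 11/6) + 404 = 1*2 + 404 = 2 + 404 = 406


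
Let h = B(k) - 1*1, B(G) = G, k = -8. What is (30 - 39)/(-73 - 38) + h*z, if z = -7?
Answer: 2334/37 ≈ 63.081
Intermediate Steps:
h = -9 (h = -8 - 1*1 = -8 - 1 = -9)
(30 - 39)/(-73 - 38) + h*z = (30 - 39)/(-73 - 38) - 9*(-7) = -9/(-111) + 63 = -9*(-1/111) + 63 = 3/37 + 63 = 2334/37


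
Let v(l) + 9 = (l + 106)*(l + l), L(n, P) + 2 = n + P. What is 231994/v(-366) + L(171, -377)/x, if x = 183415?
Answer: 582350614/478162905 ≈ 1.2179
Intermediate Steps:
L(n, P) = -2 + P + n (L(n, P) = -2 + (n + P) = -2 + (P + n) = -2 + P + n)
v(l) = -9 + 2*l*(106 + l) (v(l) = -9 + (l + 106)*(l + l) = -9 + (106 + l)*(2*l) = -9 + 2*l*(106 + l))
231994/v(-366) + L(171, -377)/x = 231994/(-9 + 2*(-366)² + 212*(-366)) + (-2 - 377 + 171)/183415 = 231994/(-9 + 2*133956 - 77592) - 208*1/183415 = 231994/(-9 + 267912 - 77592) - 208/183415 = 231994/190311 - 208/183415 = 231994*(1/190311) - 208/183415 = 3178/2607 - 208/183415 = 582350614/478162905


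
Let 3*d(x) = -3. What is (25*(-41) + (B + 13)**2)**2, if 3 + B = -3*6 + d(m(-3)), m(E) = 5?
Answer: 891136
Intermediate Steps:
d(x) = -1 (d(x) = (1/3)*(-3) = -1)
B = -22 (B = -3 + (-3*6 - 1) = -3 + (-18 - 1) = -3 - 19 = -22)
(25*(-41) + (B + 13)**2)**2 = (25*(-41) + (-22 + 13)**2)**2 = (-1025 + (-9)**2)**2 = (-1025 + 81)**2 = (-944)**2 = 891136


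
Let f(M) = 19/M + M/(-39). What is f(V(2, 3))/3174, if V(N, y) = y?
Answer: 122/61893 ≈ 0.0019711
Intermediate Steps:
f(M) = 19/M - M/39 (f(M) = 19/M + M*(-1/39) = 19/M - M/39)
f(V(2, 3))/3174 = (19/3 - 1/39*3)/3174 = (19*(1/3) - 1/13)*(1/3174) = (19/3 - 1/13)*(1/3174) = (244/39)*(1/3174) = 122/61893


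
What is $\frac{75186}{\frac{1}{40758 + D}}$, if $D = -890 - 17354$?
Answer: $1692737604$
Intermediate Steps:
$D = -18244$
$\frac{75186}{\frac{1}{40758 + D}} = \frac{75186}{\frac{1}{40758 - 18244}} = \frac{75186}{\frac{1}{22514}} = 75186 \frac{1}{\frac{1}{22514}} = 75186 \cdot 22514 = 1692737604$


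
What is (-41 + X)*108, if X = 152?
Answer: 11988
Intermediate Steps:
(-41 + X)*108 = (-41 + 152)*108 = 111*108 = 11988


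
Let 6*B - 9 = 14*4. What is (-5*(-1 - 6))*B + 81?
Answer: 2761/6 ≈ 460.17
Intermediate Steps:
B = 65/6 (B = 3/2 + (14*4)/6 = 3/2 + (⅙)*56 = 3/2 + 28/3 = 65/6 ≈ 10.833)
(-5*(-1 - 6))*B + 81 = -5*(-1 - 6)*(65/6) + 81 = -5*(-7)*(65/6) + 81 = 35*(65/6) + 81 = 2275/6 + 81 = 2761/6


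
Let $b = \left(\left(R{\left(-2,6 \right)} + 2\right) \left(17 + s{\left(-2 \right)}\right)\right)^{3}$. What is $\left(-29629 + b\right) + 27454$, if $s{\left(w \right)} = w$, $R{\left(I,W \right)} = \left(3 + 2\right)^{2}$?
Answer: $66427950$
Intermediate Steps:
$R{\left(I,W \right)} = 25$ ($R{\left(I,W \right)} = 5^{2} = 25$)
$b = 66430125$ ($b = \left(\left(25 + 2\right) \left(17 - 2\right)\right)^{3} = \left(27 \cdot 15\right)^{3} = 405^{3} = 66430125$)
$\left(-29629 + b\right) + 27454 = \left(-29629 + 66430125\right) + 27454 = 66400496 + 27454 = 66427950$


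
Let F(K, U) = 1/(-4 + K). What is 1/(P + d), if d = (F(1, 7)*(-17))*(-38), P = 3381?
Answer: 3/9497 ≈ 0.00031589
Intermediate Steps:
d = -646/3 (d = (-17/(-4 + 1))*(-38) = (-17/(-3))*(-38) = -⅓*(-17)*(-38) = (17/3)*(-38) = -646/3 ≈ -215.33)
1/(P + d) = 1/(3381 - 646/3) = 1/(9497/3) = 3/9497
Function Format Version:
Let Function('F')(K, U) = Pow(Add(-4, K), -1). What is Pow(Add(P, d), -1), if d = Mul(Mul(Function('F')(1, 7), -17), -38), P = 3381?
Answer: Rational(3, 9497) ≈ 0.00031589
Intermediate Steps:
d = Rational(-646, 3) (d = Mul(Mul(Pow(Add(-4, 1), -1), -17), -38) = Mul(Mul(Pow(-3, -1), -17), -38) = Mul(Mul(Rational(-1, 3), -17), -38) = Mul(Rational(17, 3), -38) = Rational(-646, 3) ≈ -215.33)
Pow(Add(P, d), -1) = Pow(Add(3381, Rational(-646, 3)), -1) = Pow(Rational(9497, 3), -1) = Rational(3, 9497)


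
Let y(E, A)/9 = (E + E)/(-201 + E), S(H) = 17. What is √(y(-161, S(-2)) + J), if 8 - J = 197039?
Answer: I*√6454670322/181 ≈ 443.87*I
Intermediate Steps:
J = -197031 (J = 8 - 1*197039 = 8 - 197039 = -197031)
y(E, A) = 18*E/(-201 + E) (y(E, A) = 9*((E + E)/(-201 + E)) = 9*((2*E)/(-201 + E)) = 9*(2*E/(-201 + E)) = 18*E/(-201 + E))
√(y(-161, S(-2)) + J) = √(18*(-161)/(-201 - 161) - 197031) = √(18*(-161)/(-362) - 197031) = √(18*(-161)*(-1/362) - 197031) = √(1449/181 - 197031) = √(-35661162/181) = I*√6454670322/181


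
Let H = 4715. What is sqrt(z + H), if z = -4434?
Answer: sqrt(281) ≈ 16.763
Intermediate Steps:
sqrt(z + H) = sqrt(-4434 + 4715) = sqrt(281)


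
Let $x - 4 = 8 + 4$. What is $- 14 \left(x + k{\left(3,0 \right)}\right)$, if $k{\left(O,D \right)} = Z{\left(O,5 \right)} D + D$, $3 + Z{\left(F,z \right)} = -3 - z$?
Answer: $-224$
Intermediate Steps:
$Z{\left(F,z \right)} = -6 - z$ ($Z{\left(F,z \right)} = -3 - \left(3 + z\right) = -6 - z$)
$k{\left(O,D \right)} = - 10 D$ ($k{\left(O,D \right)} = \left(-6 - 5\right) D + D = - 11 D + D = - 10 D$)
$x = 16$ ($x = 4 + \left(8 + 4\right) = 4 + 12 = 16$)
$- 14 \left(x + k{\left(3,0 \right)}\right) = - 14 \left(16 - 0\right) = - 14 \left(16 + 0\right) = \left(-14\right) 16 = -224$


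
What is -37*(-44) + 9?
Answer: 1637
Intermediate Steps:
-37*(-44) + 9 = 1628 + 9 = 1637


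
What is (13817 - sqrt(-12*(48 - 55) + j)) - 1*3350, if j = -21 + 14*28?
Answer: 10467 - sqrt(455) ≈ 10446.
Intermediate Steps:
j = 371 (j = -21 + 392 = 371)
(13817 - sqrt(-12*(48 - 55) + j)) - 1*3350 = (13817 - sqrt(-12*(48 - 55) + 371)) - 1*3350 = (13817 - sqrt(-12*(-7) + 371)) - 3350 = (13817 - sqrt(84 + 371)) - 3350 = (13817 - sqrt(455)) - 3350 = 10467 - sqrt(455)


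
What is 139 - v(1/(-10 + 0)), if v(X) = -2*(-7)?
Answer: 125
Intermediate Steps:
v(X) = 14
139 - v(1/(-10 + 0)) = 139 - 1*14 = 139 - 14 = 125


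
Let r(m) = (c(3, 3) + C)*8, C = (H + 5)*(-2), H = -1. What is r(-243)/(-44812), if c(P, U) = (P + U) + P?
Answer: -2/11203 ≈ -0.00017852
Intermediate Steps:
C = -8 (C = (-1 + 5)*(-2) = 4*(-2) = -8)
c(P, U) = U + 2*P
r(m) = 8 (r(m) = ((3 + 2*3) - 8)*8 = ((3 + 6) - 8)*8 = (9 - 8)*8 = 1*8 = 8)
r(-243)/(-44812) = 8/(-44812) = 8*(-1/44812) = -2/11203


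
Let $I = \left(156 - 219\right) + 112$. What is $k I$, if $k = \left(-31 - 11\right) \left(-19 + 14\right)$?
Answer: $10290$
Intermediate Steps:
$k = 210$ ($k = \left(-42\right) \left(-5\right) = 210$)
$I = 49$ ($I = \left(156 - 219\right) + 112 = -63 + 112 = 49$)
$k I = 210 \cdot 49 = 10290$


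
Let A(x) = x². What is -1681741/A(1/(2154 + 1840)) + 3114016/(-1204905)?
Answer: -32324218951155099796/1204905 ≈ -2.6827e+13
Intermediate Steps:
-1681741/A(1/(2154 + 1840)) + 3114016/(-1204905) = -1681741*(2154 + 1840)² + 3114016/(-1204905) = -1681741/((1/3994)²) + 3114016*(-1/1204905) = -1681741/((1/3994)²) - 3114016/1204905 = -1681741/1/15952036 - 3114016/1204905 = -1681741*15952036 - 3114016/1204905 = -26827192974676 - 3114016/1204905 = -32324218951155099796/1204905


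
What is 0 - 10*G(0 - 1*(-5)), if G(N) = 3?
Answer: -30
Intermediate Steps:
0 - 10*G(0 - 1*(-5)) = 0 - 10*3 = 0 - 30 = -30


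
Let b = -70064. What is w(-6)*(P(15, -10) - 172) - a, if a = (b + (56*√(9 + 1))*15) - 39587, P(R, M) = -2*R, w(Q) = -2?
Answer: 110055 - 840*√10 ≈ 1.0740e+5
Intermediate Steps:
a = -109651 + 840*√10 (a = (-70064 + (56*√(9 + 1))*15) - 39587 = (-70064 + (56*√10)*15) - 39587 = (-70064 + 840*√10) - 39587 = -109651 + 840*√10 ≈ -1.0699e+5)
w(-6)*(P(15, -10) - 172) - a = -2*(-2*15 - 172) - (-109651 + 840*√10) = -2*(-30 - 172) + (109651 - 840*√10) = -2*(-202) + (109651 - 840*√10) = 404 + (109651 - 840*√10) = 110055 - 840*√10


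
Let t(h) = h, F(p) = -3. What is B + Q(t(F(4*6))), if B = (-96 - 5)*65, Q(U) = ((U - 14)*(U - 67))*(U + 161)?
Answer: 181455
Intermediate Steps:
Q(U) = (-67 + U)*(-14 + U)*(161 + U) (Q(U) = ((-14 + U)*(-67 + U))*(161 + U) = ((-67 + U)*(-14 + U))*(161 + U) = (-67 + U)*(-14 + U)*(161 + U))
B = -6565 (B = -101*65 = -6565)
B + Q(t(F(4*6))) = -6565 + (151018 + (-3)**3 - 12103*(-3) + 80*(-3)**2) = -6565 + (151018 - 27 + 36309 + 80*9) = -6565 + (151018 - 27 + 36309 + 720) = -6565 + 188020 = 181455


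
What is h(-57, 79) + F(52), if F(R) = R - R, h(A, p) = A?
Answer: -57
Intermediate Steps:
F(R) = 0
h(-57, 79) + F(52) = -57 + 0 = -57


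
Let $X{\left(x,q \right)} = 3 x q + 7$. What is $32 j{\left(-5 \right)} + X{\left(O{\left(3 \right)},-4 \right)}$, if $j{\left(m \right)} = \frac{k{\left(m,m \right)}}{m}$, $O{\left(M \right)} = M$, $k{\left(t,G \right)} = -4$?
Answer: $- \frac{17}{5} \approx -3.4$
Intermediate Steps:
$X{\left(x,q \right)} = 7 + 3 q x$ ($X{\left(x,q \right)} = 3 q x + 7 = 7 + 3 q x$)
$j{\left(m \right)} = - \frac{4}{m}$
$32 j{\left(-5 \right)} + X{\left(O{\left(3 \right)},-4 \right)} = 32 \left(- \frac{4}{-5}\right) + \left(7 + 3 \left(-4\right) 3\right) = 32 \left(\left(-4\right) \left(- \frac{1}{5}\right)\right) + \left(7 - 36\right) = 32 \cdot \frac{4}{5} - 29 = \frac{128}{5} - 29 = - \frac{17}{5}$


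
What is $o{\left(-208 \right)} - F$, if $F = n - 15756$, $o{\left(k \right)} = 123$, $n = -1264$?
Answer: $17143$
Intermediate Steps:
$F = -17020$ ($F = -1264 - 15756 = -17020$)
$o{\left(-208 \right)} - F = 123 - -17020 = 123 + 17020 = 17143$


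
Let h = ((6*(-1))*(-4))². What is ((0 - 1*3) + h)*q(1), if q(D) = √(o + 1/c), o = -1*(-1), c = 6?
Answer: 191*√42/2 ≈ 618.91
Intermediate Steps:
o = 1
q(D) = √42/6 (q(D) = √(1 + 1/6) = √(1 + ⅙) = √(7/6) = √42/6)
h = 576 (h = (-6*(-4))² = 24² = 576)
((0 - 1*3) + h)*q(1) = ((0 - 1*3) + 576)*(√42/6) = ((0 - 3) + 576)*(√42/6) = (-3 + 576)*(√42/6) = 573*(√42/6) = 191*√42/2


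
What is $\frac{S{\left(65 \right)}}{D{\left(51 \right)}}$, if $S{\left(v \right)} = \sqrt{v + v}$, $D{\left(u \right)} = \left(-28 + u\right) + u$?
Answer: $\frac{\sqrt{130}}{74} \approx 0.15408$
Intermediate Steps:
$D{\left(u \right)} = -28 + 2 u$
$S{\left(v \right)} = \sqrt{2} \sqrt{v}$ ($S{\left(v \right)} = \sqrt{2 v} = \sqrt{2} \sqrt{v}$)
$\frac{S{\left(65 \right)}}{D{\left(51 \right)}} = \frac{\sqrt{2} \sqrt{65}}{-28 + 2 \cdot 51} = \frac{\sqrt{130}}{-28 + 102} = \frac{\sqrt{130}}{74}$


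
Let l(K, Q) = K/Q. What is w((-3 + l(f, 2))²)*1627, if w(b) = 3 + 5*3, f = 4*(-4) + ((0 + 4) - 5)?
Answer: 29286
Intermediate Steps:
f = -17 (f = -16 + (4 - 5) = -16 - 1 = -17)
w(b) = 18 (w(b) = 3 + 15 = 18)
w((-3 + l(f, 2))²)*1627 = 18*1627 = 29286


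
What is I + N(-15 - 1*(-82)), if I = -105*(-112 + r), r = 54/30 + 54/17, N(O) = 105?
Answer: 192822/17 ≈ 11342.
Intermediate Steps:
r = 423/85 (r = 54*(1/30) + 54*(1/17) = 9/5 + 54/17 = 423/85 ≈ 4.9765)
I = 191037/17 (I = -105*(-112 + 423/85) = -105*(-9097/85) = 191037/17 ≈ 11237.)
I + N(-15 - 1*(-82)) = 191037/17 + 105 = 192822/17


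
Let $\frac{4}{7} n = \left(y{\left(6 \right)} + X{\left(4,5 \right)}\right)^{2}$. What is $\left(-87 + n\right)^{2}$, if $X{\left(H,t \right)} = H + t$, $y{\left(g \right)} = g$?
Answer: $\frac{1505529}{16} \approx 94096.0$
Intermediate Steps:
$n = \frac{1575}{4}$ ($n = \frac{7 \left(6 + \left(4 + 5\right)\right)^{2}}{4} = \frac{7 \left(6 + 9\right)^{2}}{4} = \frac{7 \cdot 15^{2}}{4} = \frac{7}{4} \cdot 225 = \frac{1575}{4} \approx 393.75$)
$\left(-87 + n\right)^{2} = \left(-87 + \frac{1575}{4}\right)^{2} = \left(\frac{1227}{4}\right)^{2} = \frac{1505529}{16}$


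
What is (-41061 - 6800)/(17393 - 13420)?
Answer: -47861/3973 ≈ -12.047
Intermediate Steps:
(-41061 - 6800)/(17393 - 13420) = -47861/3973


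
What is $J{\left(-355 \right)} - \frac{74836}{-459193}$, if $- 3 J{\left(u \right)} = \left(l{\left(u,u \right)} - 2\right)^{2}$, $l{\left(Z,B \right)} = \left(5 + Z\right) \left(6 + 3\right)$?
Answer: $- \frac{4562129986564}{1377579} \approx -3.3117 \cdot 10^{6}$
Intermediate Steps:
$l{\left(Z,B \right)} = 45 + 9 Z$ ($l{\left(Z,B \right)} = \left(5 + Z\right) 9 = 45 + 9 Z$)
$J{\left(u \right)} = - \frac{\left(43 + 9 u\right)^{2}}{3}$ ($J{\left(u \right)} = - \frac{\left(\left(45 + 9 u\right) - 2\right)^{2}}{3} = - \frac{\left(43 + 9 u\right)^{2}}{3}$)
$J{\left(-355 \right)} - \frac{74836}{-459193} = - \frac{\left(43 + 9 \left(-355\right)\right)^{2}}{3} - \frac{74836}{-459193} = - \frac{\left(43 - 3195\right)^{2}}{3} - - \frac{74836}{459193} = - \frac{\left(-3152\right)^{2}}{3} + \frac{74836}{459193} = \left(- \frac{1}{3}\right) 9935104 + \frac{74836}{459193} = - \frac{9935104}{3} + \frac{74836}{459193} = - \frac{4562129986564}{1377579}$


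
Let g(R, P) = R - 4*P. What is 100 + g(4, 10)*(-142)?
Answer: 5212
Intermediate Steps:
100 + g(4, 10)*(-142) = 100 + (4 - 4*10)*(-142) = 100 + (4 - 40)*(-142) = 100 - 36*(-142) = 100 + 5112 = 5212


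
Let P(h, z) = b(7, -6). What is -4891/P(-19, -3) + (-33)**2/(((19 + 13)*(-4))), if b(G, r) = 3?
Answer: -629315/384 ≈ -1638.8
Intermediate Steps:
P(h, z) = 3
-4891/P(-19, -3) + (-33)**2/(((19 + 13)*(-4))) = -4891/3 + (-33)**2/(((19 + 13)*(-4))) = -4891*1/3 + 1089/((32*(-4))) = -4891/3 + 1089/(-128) = -4891/3 + 1089*(-1/128) = -4891/3 - 1089/128 = -629315/384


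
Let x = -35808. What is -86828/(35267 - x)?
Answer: -86828/71075 ≈ -1.2216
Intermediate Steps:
-86828/(35267 - x) = -86828/(35267 - 1*(-35808)) = -86828/(35267 + 35808) = -86828/71075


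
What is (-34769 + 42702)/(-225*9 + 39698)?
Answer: 7933/37673 ≈ 0.21058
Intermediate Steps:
(-34769 + 42702)/(-225*9 + 39698) = 7933/(-2025 + 39698) = 7933/37673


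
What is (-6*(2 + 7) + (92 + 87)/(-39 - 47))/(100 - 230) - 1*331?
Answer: -284289/860 ≈ -330.57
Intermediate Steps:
(-6*(2 + 7) + (92 + 87)/(-39 - 47))/(100 - 230) - 1*331 = (-6*9 + 179/(-86))/(-130) - 331 = (-54 + 179*(-1/86))*(-1/130) - 331 = (-54 - 179/86)*(-1/130) - 331 = -4823/86*(-1/130) - 331 = 371/860 - 331 = -284289/860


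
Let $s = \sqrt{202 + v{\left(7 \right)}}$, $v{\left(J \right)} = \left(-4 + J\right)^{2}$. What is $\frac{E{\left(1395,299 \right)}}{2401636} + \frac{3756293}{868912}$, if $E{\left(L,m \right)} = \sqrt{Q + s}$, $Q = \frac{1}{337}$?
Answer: $\frac{3756293}{868912} + \frac{\sqrt{337 + 113569 \sqrt{211}}}{809351332} \approx 4.323$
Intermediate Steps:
$Q = \frac{1}{337} \approx 0.0029674$
$s = \sqrt{211}$ ($s = \sqrt{202 + \left(-4 + 7\right)^{2}} = \sqrt{202 + 3^{2}} = \sqrt{202 + 9} = \sqrt{211} \approx 14.526$)
$E{\left(L,m \right)} = \sqrt{\frac{1}{337} + \sqrt{211}}$
$\frac{E{\left(1395,299 \right)}}{2401636} + \frac{3756293}{868912} = \frac{\frac{1}{337} \sqrt{337 + 113569 \sqrt{211}}}{2401636} + \frac{3756293}{868912} = \frac{\sqrt{337 + 113569 \sqrt{211}}}{337} \cdot \frac{1}{2401636} + 3756293 \cdot \frac{1}{868912} = \frac{\sqrt{337 + 113569 \sqrt{211}}}{809351332} + \frac{3756293}{868912} = \frac{3756293}{868912} + \frac{\sqrt{337 + 113569 \sqrt{211}}}{809351332}$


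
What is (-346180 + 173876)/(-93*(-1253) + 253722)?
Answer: -172304/370251 ≈ -0.46537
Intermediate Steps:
(-346180 + 173876)/(-93*(-1253) + 253722) = -172304/(116529 + 253722) = -172304/370251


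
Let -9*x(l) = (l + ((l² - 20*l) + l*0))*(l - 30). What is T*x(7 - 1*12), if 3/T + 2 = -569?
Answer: -1400/571 ≈ -2.4518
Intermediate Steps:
T = -3/571 (T = 3/(-2 - 569) = 3/(-571) = 3*(-1/571) = -3/571 ≈ -0.0052539)
x(l) = -(-30 + l)*(l² - 19*l)/9 (x(l) = -(l + ((l² - 20*l) + l*0))*(l - 30)/9 = -(l + ((l² - 20*l) + 0))*(-30 + l)/9 = -(l + (l² - 20*l))*(-30 + l)/9 = -(l² - 19*l)*(-30 + l)/9 = -(-30 + l)*(l² - 19*l)/9)
T*x(7 - 1*12) = -(7 - 1*12)*(-570 - (7 - 1*12)² + 49*(7 - 1*12))/1713 = -(7 - 12)*(-570 - (7 - 12)² + 49*(7 - 12))/1713 = -(-5)*(-570 - 1*(-5)² + 49*(-5))/1713 = -(-5)*(-570 - 1*25 - 245)/1713 = -(-5)*(-570 - 25 - 245)/1713 = -(-5)*(-840)/1713 = -3/571*1400/3 = -1400/571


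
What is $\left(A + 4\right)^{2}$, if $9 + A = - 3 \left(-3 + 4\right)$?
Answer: $64$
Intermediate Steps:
$A = -12$ ($A = -9 - 3 \left(-3 + 4\right) = -9 - 3 = -12$)
$\left(A + 4\right)^{2} = \left(-12 + 4\right)^{2} = \left(-8\right)^{2} = 64$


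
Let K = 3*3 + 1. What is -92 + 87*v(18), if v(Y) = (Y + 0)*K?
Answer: 15568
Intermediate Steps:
K = 10 (K = 9 + 1 = 10)
v(Y) = 10*Y (v(Y) = (Y + 0)*10 = Y*10 = 10*Y)
-92 + 87*v(18) = -92 + 87*(10*18) = -92 + 87*180 = -92 + 15660 = 15568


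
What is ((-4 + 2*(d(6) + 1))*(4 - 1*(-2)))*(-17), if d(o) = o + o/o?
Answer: -1224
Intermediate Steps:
d(o) = 1 + o (d(o) = o + 1 = 1 + o)
((-4 + 2*(d(6) + 1))*(4 - 1*(-2)))*(-17) = ((-4 + 2*((1 + 6) + 1))*(4 - 1*(-2)))*(-17) = ((-4 + 2*(7 + 1))*(4 + 2))*(-17) = ((-4 + 2*8)*6)*(-17) = ((-4 + 16)*6)*(-17) = (12*6)*(-17) = 72*(-17) = -1224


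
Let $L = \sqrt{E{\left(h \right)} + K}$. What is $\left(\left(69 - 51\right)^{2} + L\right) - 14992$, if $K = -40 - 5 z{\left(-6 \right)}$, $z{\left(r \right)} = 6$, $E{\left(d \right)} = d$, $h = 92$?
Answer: $-14668 + \sqrt{22} \approx -14663.0$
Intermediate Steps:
$K = -70$ ($K = -40 - 30 = -70$)
$L = \sqrt{22}$ ($L = \sqrt{92 - 70} = \sqrt{22} \approx 4.6904$)
$\left(\left(69 - 51\right)^{2} + L\right) - 14992 = \left(\left(69 - 51\right)^{2} + \sqrt{22}\right) - 14992 = \left(18^{2} + \sqrt{22}\right) - 14992 = \left(324 + \sqrt{22}\right) - 14992 = -14668 + \sqrt{22}$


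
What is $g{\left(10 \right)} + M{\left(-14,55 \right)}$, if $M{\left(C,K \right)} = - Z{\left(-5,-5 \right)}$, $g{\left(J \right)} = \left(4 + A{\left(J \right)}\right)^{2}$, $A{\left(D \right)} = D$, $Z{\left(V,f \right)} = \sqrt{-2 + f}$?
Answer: $196 - i \sqrt{7} \approx 196.0 - 2.6458 i$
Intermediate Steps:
$g{\left(J \right)} = \left(4 + J\right)^{2}$
$M{\left(C,K \right)} = - i \sqrt{7}$ ($M{\left(C,K \right)} = - \sqrt{-2 - 5} = - \sqrt{-7} = - i \sqrt{7}$)
$g{\left(10 \right)} + M{\left(-14,55 \right)} = \left(4 + 10\right)^{2} - i \sqrt{7} = 14^{2} - i \sqrt{7} = 196 - i \sqrt{7}$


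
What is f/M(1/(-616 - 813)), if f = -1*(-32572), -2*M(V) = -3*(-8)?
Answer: -8143/3 ≈ -2714.3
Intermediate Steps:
M(V) = -12 (M(V) = -(-3)*(-8)/2 = -½*24 = -12)
f = 32572
f/M(1/(-616 - 813)) = 32572/(-12) = 32572*(-1/12) = -8143/3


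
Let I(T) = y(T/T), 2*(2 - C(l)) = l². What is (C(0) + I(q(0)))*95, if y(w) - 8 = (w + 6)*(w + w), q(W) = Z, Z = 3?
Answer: 2280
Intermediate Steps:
q(W) = 3
C(l) = 2 - l²/2
y(w) = 8 + 2*w*(6 + w) (y(w) = 8 + (w + 6)*(w + w) = 8 + (6 + w)*(2*w) = 8 + 2*w*(6 + w))
I(T) = 22 (I(T) = 8 + 2*(T/T)² + 12*(T/T) = 8 + 2*1² + 12*1 = 8 + 2*1 + 12 = 8 + 2 + 12 = 22)
(C(0) + I(q(0)))*95 = ((2 - ½*0²) + 22)*95 = ((2 - ½*0) + 22)*95 = ((2 + 0) + 22)*95 = (2 + 22)*95 = 24*95 = 2280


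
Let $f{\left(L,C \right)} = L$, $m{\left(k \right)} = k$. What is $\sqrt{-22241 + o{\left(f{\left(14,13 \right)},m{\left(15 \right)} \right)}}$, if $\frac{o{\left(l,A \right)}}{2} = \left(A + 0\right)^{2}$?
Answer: $i \sqrt{21791} \approx 147.62 i$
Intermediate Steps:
$o{\left(l,A \right)} = 2 A^{2}$ ($o{\left(l,A \right)} = 2 \left(A + 0\right)^{2} = 2 A^{2}$)
$\sqrt{-22241 + o{\left(f{\left(14,13 \right)},m{\left(15 \right)} \right)}} = \sqrt{-22241 + 2 \cdot 15^{2}} = \sqrt{-22241 + 2 \cdot 225} = \sqrt{-22241 + 450} = \sqrt{-21791} = i \sqrt{21791}$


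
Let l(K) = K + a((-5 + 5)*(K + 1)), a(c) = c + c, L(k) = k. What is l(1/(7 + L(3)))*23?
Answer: 23/10 ≈ 2.3000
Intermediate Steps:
a(c) = 2*c
l(K) = K (l(K) = K + 2*((-5 + 5)*(K + 1)) = K + 2*(0*(1 + K)) = K + 2*0 = K + 0 = K)
l(1/(7 + L(3)))*23 = 23/(7 + 3) = 23/10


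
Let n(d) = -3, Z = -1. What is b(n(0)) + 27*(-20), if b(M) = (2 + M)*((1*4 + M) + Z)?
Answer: -540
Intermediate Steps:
b(M) = (2 + M)*(3 + M) (b(M) = (2 + M)*((1*4 + M) - 1) = (2 + M)*((4 + M) - 1) = (2 + M)*(3 + M))
b(n(0)) + 27*(-20) = (6 + (-3)² + 5*(-3)) + 27*(-20) = (6 + 9 - 15) - 540 = 0 - 540 = -540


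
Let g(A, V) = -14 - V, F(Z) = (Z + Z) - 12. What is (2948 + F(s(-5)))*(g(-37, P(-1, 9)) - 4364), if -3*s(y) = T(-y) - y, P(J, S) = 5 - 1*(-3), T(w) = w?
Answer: -12848056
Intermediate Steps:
P(J, S) = 8 (P(J, S) = 5 + 3 = 8)
s(y) = 2*y/3 (s(y) = -(-y - y)/3 = -(-2)*y/3 = 2*y/3)
F(Z) = -12 + 2*Z (F(Z) = 2*Z - 12 = -12 + 2*Z)
(2948 + F(s(-5)))*(g(-37, P(-1, 9)) - 4364) = (2948 + (-12 + 2*((⅔)*(-5))))*((-14 - 1*8) - 4364) = (2948 + (-12 + 2*(-10/3)))*((-14 - 8) - 4364) = (2948 + (-12 - 20/3))*(-22 - 4364) = (2948 - 56/3)*(-4386) = (8788/3)*(-4386) = -12848056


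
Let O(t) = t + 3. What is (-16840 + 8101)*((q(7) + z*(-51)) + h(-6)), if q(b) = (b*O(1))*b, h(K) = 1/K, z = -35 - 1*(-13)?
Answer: -23033091/2 ≈ -1.1517e+7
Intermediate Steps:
z = -22 (z = -35 + 13 = -22)
O(t) = 3 + t
q(b) = 4*b² (q(b) = (b*(3 + 1))*b = (b*4)*b = (4*b)*b = 4*b²)
(-16840 + 8101)*((q(7) + z*(-51)) + h(-6)) = (-16840 + 8101)*((4*7² - 22*(-51)) + 1/(-6)) = -8739*((4*49 + 1122) - ⅙) = -8739*((196 + 1122) - ⅙) = -8739*(1318 - ⅙) = -8739*7907/6 = -23033091/2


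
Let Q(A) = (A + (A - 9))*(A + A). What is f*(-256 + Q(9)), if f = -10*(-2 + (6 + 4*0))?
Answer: 3760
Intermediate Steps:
Q(A) = 2*A*(-9 + 2*A) (Q(A) = (A + (-9 + A))*(2*A) = (-9 + 2*A)*(2*A) = 2*A*(-9 + 2*A))
f = -40 (f = -10*(-2 + (6 + 0)) = -10*(-2 + 6) = -10*4 = -40)
f*(-256 + Q(9)) = -40*(-256 + 2*9*(-9 + 2*9)) = -40*(-256 + 2*9*(-9 + 18)) = -40*(-256 + 2*9*9) = -40*(-256 + 162) = -40*(-94) = 3760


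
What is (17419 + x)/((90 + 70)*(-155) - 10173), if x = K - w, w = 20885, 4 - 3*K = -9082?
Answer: 32/2559 ≈ 0.012505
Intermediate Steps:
K = 9086/3 (K = 4/3 - 1/3*(-9082) = 4/3 + 9082/3 = 9086/3 ≈ 3028.7)
x = -53569/3 (x = 9086/3 - 1*20885 = 9086/3 - 20885 = -53569/3 ≈ -17856.)
(17419 + x)/((90 + 70)*(-155) - 10173) = (17419 - 53569/3)/((90 + 70)*(-155) - 10173) = -1312/(3*(160*(-155) - 10173)) = -1312/(3*(-24800 - 10173)) = -1312/3/(-34973) = -1312/3*(-1/34973) = 32/2559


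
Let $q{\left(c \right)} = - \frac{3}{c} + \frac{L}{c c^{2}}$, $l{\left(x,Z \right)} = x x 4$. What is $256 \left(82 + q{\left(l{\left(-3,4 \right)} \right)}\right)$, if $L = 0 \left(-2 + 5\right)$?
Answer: $\frac{62912}{3} \approx 20971.0$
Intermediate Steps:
$l{\left(x,Z \right)} = 4 x^{2}$ ($l{\left(x,Z \right)} = x^{2} \cdot 4 = 4 x^{2}$)
$L = 0$ ($L = 0 \cdot 3 = 0$)
$q{\left(c \right)} = - \frac{3}{c}$ ($q{\left(c \right)} = - \frac{3}{c} + \frac{0}{c c^{2}} = - \frac{3}{c} + \frac{0}{c^{3}} = - \frac{3}{c} + 0 = - \frac{3}{c}$)
$256 \left(82 + q{\left(l{\left(-3,4 \right)} \right)}\right) = 256 \left(82 - \frac{3}{4 \left(-3\right)^{2}}\right) = 256 \left(82 - \frac{3}{4 \cdot 9}\right) = 256 \left(82 - \frac{3}{36}\right) = 256 \left(82 - \frac{1}{12}\right) = 256 \cdot \frac{983}{12} = \frac{62912}{3}$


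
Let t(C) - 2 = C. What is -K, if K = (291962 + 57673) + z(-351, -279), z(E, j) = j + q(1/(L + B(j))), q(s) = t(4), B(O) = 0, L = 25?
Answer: -349362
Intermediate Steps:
t(C) = 2 + C
q(s) = 6 (q(s) = 2 + 4 = 6)
z(E, j) = 6 + j (z(E, j) = j + 6 = 6 + j)
K = 349362 (K = (291962 + 57673) + (6 - 279) = 349635 - 273 = 349362)
-K = -1*349362 = -349362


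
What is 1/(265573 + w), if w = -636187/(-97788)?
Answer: 97788/25970488711 ≈ 3.7654e-6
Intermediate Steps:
w = 636187/97788 (w = -636187*(-1/97788) = 636187/97788 ≈ 6.5058)
1/(265573 + w) = 1/(265573 + 636187/97788) = 1/(25970488711/97788) = 97788/25970488711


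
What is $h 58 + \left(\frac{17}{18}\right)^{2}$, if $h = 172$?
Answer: $\frac{3232513}{324} \approx 9976.9$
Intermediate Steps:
$h 58 + \left(\frac{17}{18}\right)^{2} = 172 \cdot 58 + \left(\frac{17}{18}\right)^{2} = 9976 + \left(17 \cdot \frac{1}{18}\right)^{2} = 9976 + \left(\frac{17}{18}\right)^{2} = 9976 + \frac{289}{324} = \frac{3232513}{324}$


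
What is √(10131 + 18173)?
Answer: 4*√1769 ≈ 168.24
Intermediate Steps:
√(10131 + 18173) = √28304 = 4*√1769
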